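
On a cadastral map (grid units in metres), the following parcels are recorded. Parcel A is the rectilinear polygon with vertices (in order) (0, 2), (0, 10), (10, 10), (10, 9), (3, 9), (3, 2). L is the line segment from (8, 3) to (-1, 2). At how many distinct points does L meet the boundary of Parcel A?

The segment meets the boundary at (0,2.111), (3,2.444).

2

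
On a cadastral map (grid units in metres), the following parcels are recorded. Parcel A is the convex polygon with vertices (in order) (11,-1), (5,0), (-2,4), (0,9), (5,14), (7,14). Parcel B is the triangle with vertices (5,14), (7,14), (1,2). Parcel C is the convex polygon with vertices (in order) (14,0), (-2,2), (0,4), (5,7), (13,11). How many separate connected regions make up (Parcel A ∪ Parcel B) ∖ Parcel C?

(Parcel A ∪ Parcel B) ∖ Parcel C splits into 2 disjoint pieces (area 8.6567, area 52.9626).

2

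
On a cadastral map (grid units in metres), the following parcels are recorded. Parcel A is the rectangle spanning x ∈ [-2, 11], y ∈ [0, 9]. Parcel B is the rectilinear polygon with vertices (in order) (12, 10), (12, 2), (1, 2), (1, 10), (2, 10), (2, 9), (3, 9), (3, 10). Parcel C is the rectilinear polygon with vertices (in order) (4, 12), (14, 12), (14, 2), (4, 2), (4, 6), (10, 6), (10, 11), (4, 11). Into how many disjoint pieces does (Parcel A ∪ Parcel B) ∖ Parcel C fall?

(Parcel A ∪ Parcel B) ∖ Parcel C is a single connected region.

1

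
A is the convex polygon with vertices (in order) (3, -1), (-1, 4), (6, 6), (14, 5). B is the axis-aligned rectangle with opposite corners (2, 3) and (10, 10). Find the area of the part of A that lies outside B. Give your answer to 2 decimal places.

30.29

|A| = 51, |A∩B| = 20.7143.
|A ∖ B| = |A| − |A∩B| = 51 − 20.7143 = 30.29.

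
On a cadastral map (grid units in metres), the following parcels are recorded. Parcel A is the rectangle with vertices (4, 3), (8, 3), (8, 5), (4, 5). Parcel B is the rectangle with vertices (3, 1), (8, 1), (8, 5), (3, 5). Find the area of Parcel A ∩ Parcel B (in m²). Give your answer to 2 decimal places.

|Parcel A∩Parcel B|: x∈[4,8], y∈[3,5] → 4·2 = 8.

8.00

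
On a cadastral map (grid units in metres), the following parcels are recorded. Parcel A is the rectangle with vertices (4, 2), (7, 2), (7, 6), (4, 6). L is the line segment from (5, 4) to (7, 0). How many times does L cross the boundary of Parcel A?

The segment meets the boundary at (6,2).

1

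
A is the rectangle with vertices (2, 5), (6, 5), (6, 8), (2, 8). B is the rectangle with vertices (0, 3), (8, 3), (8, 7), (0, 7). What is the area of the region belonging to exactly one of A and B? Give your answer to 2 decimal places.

28.00

|A∩B|: x∈[2,6], y∈[5,7] → 4·2 = 8.
|A △ B| = |A| + |B| − 2·|A∩B| = 12 + 32 − 16 = 28.00.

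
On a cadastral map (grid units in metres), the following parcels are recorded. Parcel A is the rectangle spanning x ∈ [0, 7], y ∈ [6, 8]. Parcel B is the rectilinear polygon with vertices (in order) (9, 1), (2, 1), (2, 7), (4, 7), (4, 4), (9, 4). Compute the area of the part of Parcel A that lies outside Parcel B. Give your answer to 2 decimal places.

12.00

|Parcel A| = 14, |Parcel A∩Parcel B| = 2.
|Parcel A ∖ Parcel B| = |Parcel A| − |Parcel A∩Parcel B| = 14 − 2 = 12.00.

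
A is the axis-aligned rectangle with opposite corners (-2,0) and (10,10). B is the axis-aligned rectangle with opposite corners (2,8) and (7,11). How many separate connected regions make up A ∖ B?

1

A ∖ B is a single connected region.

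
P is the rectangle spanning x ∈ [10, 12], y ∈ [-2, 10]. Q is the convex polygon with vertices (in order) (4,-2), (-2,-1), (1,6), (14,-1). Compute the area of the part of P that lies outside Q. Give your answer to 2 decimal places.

|P| = 24, |P∩Q| = 3.8308.
|P ∖ Q| = |P| − |P∩Q| = 24 − 3.8308 = 20.17.

20.17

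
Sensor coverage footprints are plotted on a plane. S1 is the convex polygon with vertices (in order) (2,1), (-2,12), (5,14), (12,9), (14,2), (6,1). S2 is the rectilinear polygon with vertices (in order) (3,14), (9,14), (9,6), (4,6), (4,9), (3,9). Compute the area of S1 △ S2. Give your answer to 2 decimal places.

108.07

|S1| = 140.5, |S2| = 45, |S1∩S2| = 38.7143.
|S1 △ S2| = |S1| + |S2| − 2·|S1∩S2| = 140.5 + 45 − 77.4286 = 108.07.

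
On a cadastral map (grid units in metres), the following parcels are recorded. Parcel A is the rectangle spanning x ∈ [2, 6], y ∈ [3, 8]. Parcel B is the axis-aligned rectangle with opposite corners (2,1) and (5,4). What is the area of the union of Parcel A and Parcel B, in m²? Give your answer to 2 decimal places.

By inclusion–exclusion:
Individual areas: |Parcel A| = 20, |Parcel B| = 9.
|Parcel A∩Parcel B|: x∈[2,5], y∈[3,4] → 3·1 = 3.
|Parcel A ∪ Parcel B| = 29 − 3 = 26.00.

26.00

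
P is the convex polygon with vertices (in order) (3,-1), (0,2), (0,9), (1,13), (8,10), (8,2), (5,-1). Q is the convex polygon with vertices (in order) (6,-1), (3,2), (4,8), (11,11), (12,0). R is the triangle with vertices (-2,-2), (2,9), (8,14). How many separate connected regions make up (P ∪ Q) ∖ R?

2

(P ∪ Q) ∖ R splits into 2 disjoint pieces (area 16.3396, area 97.8008).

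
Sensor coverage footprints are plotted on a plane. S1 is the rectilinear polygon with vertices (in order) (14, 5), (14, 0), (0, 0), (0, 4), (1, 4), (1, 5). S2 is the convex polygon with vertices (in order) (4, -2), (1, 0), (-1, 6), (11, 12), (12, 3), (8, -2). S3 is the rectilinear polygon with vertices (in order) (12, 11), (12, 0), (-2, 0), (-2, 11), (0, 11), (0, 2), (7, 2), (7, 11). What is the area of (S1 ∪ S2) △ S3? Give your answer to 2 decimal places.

91.99

|S1 ∪ S2| = 133.8222.
|(S1 ∪ S2) ∩ S3| = 66.4167.
|(S1 ∪ S2) △ S3| = 133.8222 + 91 − 132.8333 = 91.99.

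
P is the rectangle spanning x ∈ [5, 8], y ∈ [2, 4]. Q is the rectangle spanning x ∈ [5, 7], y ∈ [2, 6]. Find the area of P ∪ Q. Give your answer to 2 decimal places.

10.00

By inclusion–exclusion:
Individual areas: |P| = 6, |Q| = 8.
|P∩Q|: x∈[5,7], y∈[2,4] → 2·2 = 4.
|P ∪ Q| = 14 − 4 = 10.00.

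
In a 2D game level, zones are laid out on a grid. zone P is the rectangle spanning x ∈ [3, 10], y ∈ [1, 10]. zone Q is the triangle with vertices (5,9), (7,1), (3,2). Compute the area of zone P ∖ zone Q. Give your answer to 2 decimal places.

48.00

|zone P| = 63, |zone P∩zone Q| = 15.
|zone P ∖ zone Q| = |zone P| − |zone P∩zone Q| = 63 − 15 = 48.00.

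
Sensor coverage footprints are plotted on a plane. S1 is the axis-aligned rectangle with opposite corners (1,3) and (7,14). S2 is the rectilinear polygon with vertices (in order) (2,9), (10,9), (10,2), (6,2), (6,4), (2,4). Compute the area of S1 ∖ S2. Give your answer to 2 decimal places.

|S1| = 66, |S1∩S2| = 26.
|S1 ∖ S2| = |S1| − |S1∩S2| = 66 − 26 = 40.00.

40.00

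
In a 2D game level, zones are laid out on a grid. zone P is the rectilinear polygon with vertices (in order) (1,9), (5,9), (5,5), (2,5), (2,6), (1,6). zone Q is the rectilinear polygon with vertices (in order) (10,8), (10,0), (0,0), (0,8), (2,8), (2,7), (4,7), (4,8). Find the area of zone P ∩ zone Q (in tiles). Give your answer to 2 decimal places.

9.00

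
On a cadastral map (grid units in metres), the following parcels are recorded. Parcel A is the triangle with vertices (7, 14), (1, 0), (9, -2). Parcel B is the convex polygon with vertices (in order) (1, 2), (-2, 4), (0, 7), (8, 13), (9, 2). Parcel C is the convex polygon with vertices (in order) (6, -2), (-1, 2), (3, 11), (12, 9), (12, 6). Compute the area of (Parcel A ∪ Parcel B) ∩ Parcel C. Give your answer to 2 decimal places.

|Parcel A ∪ Parcel B| = 96.785.
|(Parcel A ∪ Parcel B) ∩ Parcel C| = 78.58.

78.58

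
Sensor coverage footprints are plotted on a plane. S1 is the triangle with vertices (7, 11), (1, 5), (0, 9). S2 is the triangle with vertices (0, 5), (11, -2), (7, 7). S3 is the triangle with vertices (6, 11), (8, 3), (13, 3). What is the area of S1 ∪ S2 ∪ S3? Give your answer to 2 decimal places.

By inclusion–exclusion:
Individual areas: |S1| = 15, |S2| = 35.5, |S3| = 20.
|S1∩S2| = 0.0667.
|S1∩S3| = 0.1143.
|S2∩S3| = 1.5556.
|S1∩S2∩S3| = 0.
|S1 ∪ S2 ∪ S3| = 70.5 − 1.7365 + 0 = 68.76.

68.76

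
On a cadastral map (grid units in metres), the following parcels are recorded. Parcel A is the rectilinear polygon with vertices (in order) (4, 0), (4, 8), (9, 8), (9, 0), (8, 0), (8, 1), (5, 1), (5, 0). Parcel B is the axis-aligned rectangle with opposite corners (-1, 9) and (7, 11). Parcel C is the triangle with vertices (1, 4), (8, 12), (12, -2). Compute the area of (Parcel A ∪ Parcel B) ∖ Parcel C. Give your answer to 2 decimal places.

17.37

|Parcel A ∪ Parcel B| = 53.
|(Parcel A ∪ Parcel B) ∩ Parcel C| = 35.6312.
|(Parcel A ∪ Parcel B) ∖ Parcel C| = 53 − 35.6312 = 17.37.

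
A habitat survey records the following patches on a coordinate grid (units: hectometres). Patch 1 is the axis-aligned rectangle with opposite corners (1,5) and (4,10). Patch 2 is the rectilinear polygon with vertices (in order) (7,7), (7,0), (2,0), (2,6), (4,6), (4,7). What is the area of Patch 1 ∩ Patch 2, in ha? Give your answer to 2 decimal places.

2.00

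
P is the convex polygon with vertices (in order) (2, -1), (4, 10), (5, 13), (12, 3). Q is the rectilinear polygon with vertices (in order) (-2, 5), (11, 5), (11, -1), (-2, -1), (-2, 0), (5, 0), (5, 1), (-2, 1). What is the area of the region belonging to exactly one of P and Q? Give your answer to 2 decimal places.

|P| = 66.5, |Q| = 71, |P∩Q| = 31.7357.
|P △ Q| = |P| + |Q| − 2·|P∩Q| = 66.5 + 71 − 63.4714 = 74.03.

74.03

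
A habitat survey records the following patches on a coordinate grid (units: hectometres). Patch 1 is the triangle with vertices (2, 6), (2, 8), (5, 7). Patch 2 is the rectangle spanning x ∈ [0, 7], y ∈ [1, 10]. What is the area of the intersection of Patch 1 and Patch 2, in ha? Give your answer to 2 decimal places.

3.00

The intersection is the polygon with vertices (2,8), (5,7), (2,6).
By the shoelace formula its area is 3.00.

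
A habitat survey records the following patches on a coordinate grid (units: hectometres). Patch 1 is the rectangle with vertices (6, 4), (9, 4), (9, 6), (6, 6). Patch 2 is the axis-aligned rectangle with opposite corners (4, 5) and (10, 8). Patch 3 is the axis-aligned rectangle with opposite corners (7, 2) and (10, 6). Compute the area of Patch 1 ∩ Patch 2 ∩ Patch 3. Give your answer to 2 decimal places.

The intersection is the polygon with vertices (9,6), (9,5), (7,5), (7,6).
By the shoelace formula its area is 2.00.

2.00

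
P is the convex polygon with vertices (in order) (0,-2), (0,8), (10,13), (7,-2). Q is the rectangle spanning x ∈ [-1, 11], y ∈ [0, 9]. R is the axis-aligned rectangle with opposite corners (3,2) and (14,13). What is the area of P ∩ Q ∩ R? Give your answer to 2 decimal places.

38.50

The intersection is the polygon with vertices (9.2,9), (7.8,2), (3,2), (3,9).
By the shoelace formula its area is 38.50.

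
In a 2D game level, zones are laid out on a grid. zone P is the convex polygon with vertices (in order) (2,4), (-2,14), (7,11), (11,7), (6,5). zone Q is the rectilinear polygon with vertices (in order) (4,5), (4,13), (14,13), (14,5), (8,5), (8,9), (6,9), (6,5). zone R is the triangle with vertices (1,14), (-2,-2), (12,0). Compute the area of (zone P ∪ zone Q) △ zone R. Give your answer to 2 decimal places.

|zone P ∪ zone Q| = 113.2.
|(zone P ∪ zone Q) ∩ zone R| = 35.8917.
|(zone P ∪ zone Q) △ zone R| = 113.2 + 109 − 71.7833 = 150.42.

150.42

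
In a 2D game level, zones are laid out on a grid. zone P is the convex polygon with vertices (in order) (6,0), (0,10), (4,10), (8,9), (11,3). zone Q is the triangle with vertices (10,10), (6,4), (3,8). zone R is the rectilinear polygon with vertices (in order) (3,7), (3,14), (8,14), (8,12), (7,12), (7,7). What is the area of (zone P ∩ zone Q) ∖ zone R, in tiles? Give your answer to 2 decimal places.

9.06

|zone P ∩ zone Q| = 14.9714.
|(zone P ∩ zone Q) ∩ zone R| = 5.9107.
|(zone P ∩ zone Q) ∖ zone R| = 14.9714 − 5.9107 = 9.06.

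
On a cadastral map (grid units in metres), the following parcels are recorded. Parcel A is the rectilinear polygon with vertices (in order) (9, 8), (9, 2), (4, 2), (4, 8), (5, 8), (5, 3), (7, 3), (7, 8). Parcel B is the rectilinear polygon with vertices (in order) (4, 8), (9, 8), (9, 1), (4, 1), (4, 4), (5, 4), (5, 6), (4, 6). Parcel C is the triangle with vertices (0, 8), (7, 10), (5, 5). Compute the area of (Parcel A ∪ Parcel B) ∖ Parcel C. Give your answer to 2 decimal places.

30.50

|Parcel A ∪ Parcel B| = 35.
|(Parcel A ∪ Parcel B) ∩ Parcel C| = 4.5.
|(Parcel A ∪ Parcel B) ∖ Parcel C| = 35 − 4.5 = 30.50.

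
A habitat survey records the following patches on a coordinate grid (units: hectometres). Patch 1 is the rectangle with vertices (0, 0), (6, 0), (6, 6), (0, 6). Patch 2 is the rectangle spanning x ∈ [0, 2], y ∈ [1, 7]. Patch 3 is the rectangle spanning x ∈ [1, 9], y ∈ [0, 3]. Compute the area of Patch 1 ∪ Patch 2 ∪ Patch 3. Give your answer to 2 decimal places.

By inclusion–exclusion:
Individual areas: |Patch 1| = 36, |Patch 2| = 12, |Patch 3| = 24.
|Patch 1∩Patch 2|: x∈[0,2], y∈[1,6] → 2·5 = 10.
|Patch 1∩Patch 3|: x∈[1,6], y∈[0,3] → 5·3 = 15.
|Patch 2∩Patch 3|: x∈[1,2], y∈[1,3] → 1·2 = 2.
|Patch 1∩Patch 2∩Patch 3| = 2.
|Patch 1 ∪ Patch 2 ∪ Patch 3| = 72 − 27 + 2 = 47.00.

47.00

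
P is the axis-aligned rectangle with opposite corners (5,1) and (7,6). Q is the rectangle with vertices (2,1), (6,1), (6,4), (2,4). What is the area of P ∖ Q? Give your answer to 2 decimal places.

7.00

|P∩Q|: x∈[5,6], y∈[1,4] → 1·3 = 3.
|P| = 10.
|P ∖ Q| = |P| − |P∩Q| = 10 − 3 = 7.00.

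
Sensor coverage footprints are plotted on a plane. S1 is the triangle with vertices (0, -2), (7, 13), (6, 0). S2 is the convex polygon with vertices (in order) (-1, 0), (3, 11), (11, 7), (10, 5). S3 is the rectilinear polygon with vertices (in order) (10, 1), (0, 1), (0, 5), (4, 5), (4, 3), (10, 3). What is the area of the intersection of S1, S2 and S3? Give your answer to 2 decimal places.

The intersection is the polygon with vertices (1.454,1.115), (3.267,5), (4,5), (4,3), (5.6,3).
By the shoelace formula its area is 5.48.

5.48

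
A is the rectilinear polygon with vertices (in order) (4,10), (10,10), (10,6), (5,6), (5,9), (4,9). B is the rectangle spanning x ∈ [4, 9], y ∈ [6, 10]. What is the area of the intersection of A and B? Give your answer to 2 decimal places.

17.00

The intersection is the polygon with vertices (9,10), (9,6), (5,6), (5,9), (4,9), (4,10).
By the shoelace formula its area is 17.00.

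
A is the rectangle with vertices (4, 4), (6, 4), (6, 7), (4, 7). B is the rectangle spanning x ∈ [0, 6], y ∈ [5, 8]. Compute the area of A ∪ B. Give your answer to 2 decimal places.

By inclusion–exclusion:
Individual areas: |A| = 6, |B| = 18.
|A∩B|: x∈[4,6], y∈[5,7] → 2·2 = 4.
|A ∪ B| = 24 − 4 = 20.00.

20.00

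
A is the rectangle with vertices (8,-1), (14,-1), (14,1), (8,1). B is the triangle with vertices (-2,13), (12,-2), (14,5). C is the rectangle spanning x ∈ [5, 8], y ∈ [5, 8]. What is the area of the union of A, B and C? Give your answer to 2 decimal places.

71.24

By inclusion–exclusion:
Individual areas: |A| = 12, |B| = 64, |C| = 9.
|A∩B| = 4.8762.
|A∩C| = 0 (no overlap).
|B∩C| = 8.8833.
|A∩B∩C| = 0.
|A ∪ B ∪ C| = 85 − 13.7595 + 0 = 71.24.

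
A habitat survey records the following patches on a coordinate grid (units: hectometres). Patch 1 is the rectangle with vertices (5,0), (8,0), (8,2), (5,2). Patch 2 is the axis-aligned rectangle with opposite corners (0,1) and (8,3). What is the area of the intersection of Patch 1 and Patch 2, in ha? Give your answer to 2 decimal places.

|Patch 1∩Patch 2|: x∈[5,8], y∈[1,2] → 3·1 = 3.

3.00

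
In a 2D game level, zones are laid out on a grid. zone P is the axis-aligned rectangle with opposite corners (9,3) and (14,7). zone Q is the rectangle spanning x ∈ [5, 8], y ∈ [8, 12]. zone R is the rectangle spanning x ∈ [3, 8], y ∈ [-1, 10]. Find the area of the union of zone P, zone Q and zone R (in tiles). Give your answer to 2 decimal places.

81.00

By inclusion–exclusion:
Individual areas: |zone P| = 20, |zone Q| = 12, |zone R| = 55.
|zone P∩zone Q| = 0 (no overlap).
|zone P∩zone R| = 0 (no overlap).
|zone Q∩zone R|: x∈[5,8], y∈[8,10] → 3·2 = 6.
|zone P∩zone Q∩zone R| = 0.
|zone P ∪ zone Q ∪ zone R| = 87 − 6 + 0 = 81.00.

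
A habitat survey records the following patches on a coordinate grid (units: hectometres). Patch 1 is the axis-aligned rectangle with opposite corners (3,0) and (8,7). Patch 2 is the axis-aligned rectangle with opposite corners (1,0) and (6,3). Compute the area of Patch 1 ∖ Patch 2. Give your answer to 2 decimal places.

|Patch 1∩Patch 2|: x∈[3,6], y∈[0,3] → 3·3 = 9.
|Patch 1| = 35.
|Patch 1 ∖ Patch 2| = |Patch 1| − |Patch 1∩Patch 2| = 35 − 9 = 26.00.

26.00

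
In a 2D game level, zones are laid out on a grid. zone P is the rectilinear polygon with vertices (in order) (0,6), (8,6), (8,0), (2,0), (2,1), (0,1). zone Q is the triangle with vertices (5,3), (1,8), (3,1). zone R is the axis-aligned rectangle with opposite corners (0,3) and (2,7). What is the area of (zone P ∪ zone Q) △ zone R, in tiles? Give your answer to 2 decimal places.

41.94

|zone P ∪ zone Q| = 47.0286.
|(zone P ∪ zone Q) ∩ zone R| = 6.5464.
|(zone P ∪ zone Q) △ zone R| = 47.0286 + 8 − 13.0929 = 41.94.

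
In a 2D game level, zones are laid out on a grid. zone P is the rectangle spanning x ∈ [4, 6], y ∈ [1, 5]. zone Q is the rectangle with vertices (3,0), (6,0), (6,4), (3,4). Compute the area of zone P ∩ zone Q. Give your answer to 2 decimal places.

6.00

|zone P∩zone Q|: x∈[4,6], y∈[1,4] → 2·3 = 6.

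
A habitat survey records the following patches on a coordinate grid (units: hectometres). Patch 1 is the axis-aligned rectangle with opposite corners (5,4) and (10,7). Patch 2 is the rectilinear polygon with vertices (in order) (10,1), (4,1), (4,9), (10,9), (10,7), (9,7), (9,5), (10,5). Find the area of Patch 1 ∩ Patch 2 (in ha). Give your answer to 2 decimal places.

13.00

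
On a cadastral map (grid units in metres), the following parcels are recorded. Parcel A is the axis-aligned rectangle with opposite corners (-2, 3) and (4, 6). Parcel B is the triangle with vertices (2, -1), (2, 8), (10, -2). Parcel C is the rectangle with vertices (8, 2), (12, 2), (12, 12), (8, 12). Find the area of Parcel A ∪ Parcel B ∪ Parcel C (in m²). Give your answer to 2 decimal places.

By inclusion–exclusion:
Individual areas: |Parcel A| = 18, |Parcel B| = 36, |Parcel C| = 40.
|Parcel A∩Parcel B| = 5.9.
|Parcel A∩Parcel C| = 0 (no overlap).
|Parcel B∩Parcel C| = 0.
|Parcel A∩Parcel B∩Parcel C| = 0.
|Parcel A ∪ Parcel B ∪ Parcel C| = 94 − 5.9 + 0 = 88.10.

88.10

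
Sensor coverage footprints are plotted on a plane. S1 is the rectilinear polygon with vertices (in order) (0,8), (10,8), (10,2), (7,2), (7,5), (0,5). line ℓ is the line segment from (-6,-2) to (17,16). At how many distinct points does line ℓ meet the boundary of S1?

2

The segment meets the boundary at (6.778,8), (2.944,5).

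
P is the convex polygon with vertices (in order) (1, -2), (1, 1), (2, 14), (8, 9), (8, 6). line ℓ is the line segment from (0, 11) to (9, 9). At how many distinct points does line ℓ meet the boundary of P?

The segment meets the boundary at (7.636,9.303), (1.739,10.613).

2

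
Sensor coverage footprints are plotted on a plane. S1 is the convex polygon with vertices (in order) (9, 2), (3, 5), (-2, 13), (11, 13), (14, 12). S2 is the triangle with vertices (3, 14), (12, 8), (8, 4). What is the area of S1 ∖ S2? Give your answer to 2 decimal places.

76.00

|S1| = 105.5, |S1∩S2| = 29.5.
|S1 ∖ S2| = |S1| − |S1∩S2| = 105.5 − 29.5 = 76.00.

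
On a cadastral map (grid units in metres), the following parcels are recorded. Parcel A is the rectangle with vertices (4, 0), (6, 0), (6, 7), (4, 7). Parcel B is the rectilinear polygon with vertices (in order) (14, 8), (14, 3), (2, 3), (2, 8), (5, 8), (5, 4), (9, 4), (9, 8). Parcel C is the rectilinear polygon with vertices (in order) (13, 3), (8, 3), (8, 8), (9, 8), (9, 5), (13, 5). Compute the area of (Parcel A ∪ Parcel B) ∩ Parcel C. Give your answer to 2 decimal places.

|Parcel A ∪ Parcel B| = 53.
|(Parcel A ∪ Parcel B) ∩ Parcel C| = 9.00.

9.00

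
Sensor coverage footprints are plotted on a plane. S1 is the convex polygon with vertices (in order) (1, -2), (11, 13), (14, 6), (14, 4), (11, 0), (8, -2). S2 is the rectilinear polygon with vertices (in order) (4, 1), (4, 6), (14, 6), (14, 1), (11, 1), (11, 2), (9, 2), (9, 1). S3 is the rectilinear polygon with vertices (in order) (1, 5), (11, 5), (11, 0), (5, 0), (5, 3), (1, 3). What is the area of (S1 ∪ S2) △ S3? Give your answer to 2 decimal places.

75.96

|S1 ∪ S2| = 101.9583.
|(S1 ∪ S2) ∩ S3| = 32.
|(S1 ∪ S2) △ S3| = 101.9583 + 38 − 64 = 75.96.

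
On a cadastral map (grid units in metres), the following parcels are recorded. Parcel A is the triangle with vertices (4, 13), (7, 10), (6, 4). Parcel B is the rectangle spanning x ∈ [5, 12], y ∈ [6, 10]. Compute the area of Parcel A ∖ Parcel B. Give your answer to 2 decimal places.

4.53

|Parcel A| = 10.5, |Parcel A∩Parcel B| = 5.9722.
|Parcel A ∖ Parcel B| = |Parcel A| − |Parcel A∩Parcel B| = 10.5 − 5.9722 = 4.53.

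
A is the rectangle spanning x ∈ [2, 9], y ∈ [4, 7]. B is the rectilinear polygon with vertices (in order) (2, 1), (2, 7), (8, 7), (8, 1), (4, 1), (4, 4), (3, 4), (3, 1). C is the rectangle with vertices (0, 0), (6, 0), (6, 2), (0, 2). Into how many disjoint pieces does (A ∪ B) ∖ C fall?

1

(A ∪ B) ∖ C is a single connected region.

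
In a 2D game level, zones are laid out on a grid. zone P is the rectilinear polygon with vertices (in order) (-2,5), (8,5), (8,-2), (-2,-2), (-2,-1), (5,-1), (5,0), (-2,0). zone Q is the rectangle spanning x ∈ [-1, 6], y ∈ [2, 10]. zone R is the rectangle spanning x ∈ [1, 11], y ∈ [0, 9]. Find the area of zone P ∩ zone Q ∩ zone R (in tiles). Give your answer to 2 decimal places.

15.00

The intersection is the polygon with vertices (6,2), (1,2), (1,5), (6,5).
By the shoelace formula its area is 15.00.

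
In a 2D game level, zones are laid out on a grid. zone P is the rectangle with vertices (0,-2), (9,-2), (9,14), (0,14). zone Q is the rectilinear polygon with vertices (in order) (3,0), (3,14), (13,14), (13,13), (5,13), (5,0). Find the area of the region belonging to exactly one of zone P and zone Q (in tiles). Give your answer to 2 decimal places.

|zone P| = 144, |zone Q| = 36, |zone P∩zone Q| = 32.
|zone P △ zone Q| = |zone P| + |zone Q| − 2·|zone P∩zone Q| = 144 + 36 − 64 = 116.00.

116.00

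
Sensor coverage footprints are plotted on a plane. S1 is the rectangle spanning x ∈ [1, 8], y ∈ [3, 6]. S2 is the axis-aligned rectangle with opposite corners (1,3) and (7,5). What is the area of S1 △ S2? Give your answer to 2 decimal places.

9.00

|S1∩S2|: x∈[1,7], y∈[3,5] → 6·2 = 12.
|S1 △ S2| = |S1| + |S2| − 2·|S1∩S2| = 21 + 12 − 24 = 9.00.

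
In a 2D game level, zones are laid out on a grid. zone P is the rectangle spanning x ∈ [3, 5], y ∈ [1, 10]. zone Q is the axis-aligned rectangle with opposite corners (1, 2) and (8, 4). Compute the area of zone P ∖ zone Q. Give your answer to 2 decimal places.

|zone P∩zone Q|: x∈[3,5], y∈[2,4] → 2·2 = 4.
|zone P| = 18.
|zone P ∖ zone Q| = |zone P| − |zone P∩zone Q| = 18 − 4 = 14.00.

14.00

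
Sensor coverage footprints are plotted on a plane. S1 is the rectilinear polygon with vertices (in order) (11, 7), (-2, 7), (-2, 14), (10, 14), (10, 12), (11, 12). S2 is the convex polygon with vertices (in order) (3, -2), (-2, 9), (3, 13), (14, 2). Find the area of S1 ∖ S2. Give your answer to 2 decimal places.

51.91

|S1| = 89, |S1∩S2| = 37.0909.
|S1 ∖ S2| = |S1| − |S1∩S2| = 89 − 37.0909 = 51.91.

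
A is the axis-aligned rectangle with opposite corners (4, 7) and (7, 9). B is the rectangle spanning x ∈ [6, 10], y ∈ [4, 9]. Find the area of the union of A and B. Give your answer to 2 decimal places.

By inclusion–exclusion:
Individual areas: |A| = 6, |B| = 20.
|A∩B|: x∈[6,7], y∈[7,9] → 1·2 = 2.
|A ∪ B| = 26 − 2 = 24.00.

24.00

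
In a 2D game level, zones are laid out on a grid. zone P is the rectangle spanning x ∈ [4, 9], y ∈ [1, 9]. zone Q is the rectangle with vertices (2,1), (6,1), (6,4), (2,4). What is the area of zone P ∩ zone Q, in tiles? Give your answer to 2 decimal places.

6.00

|zone P∩zone Q|: x∈[4,6], y∈[1,4] → 2·3 = 6.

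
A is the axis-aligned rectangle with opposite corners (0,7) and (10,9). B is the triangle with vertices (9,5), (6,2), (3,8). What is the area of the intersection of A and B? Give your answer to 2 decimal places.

0.75

The intersection is the polygon with vertices (3.5,7), (3,8), (5,7).
By the shoelace formula its area is 0.75.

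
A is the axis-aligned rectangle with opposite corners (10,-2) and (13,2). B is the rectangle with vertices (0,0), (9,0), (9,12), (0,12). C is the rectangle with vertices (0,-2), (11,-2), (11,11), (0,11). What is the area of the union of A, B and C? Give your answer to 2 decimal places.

160.00

By inclusion–exclusion:
Individual areas: |A| = 12, |B| = 108, |C| = 143.
|A∩B| = 0 (no overlap).
|A∩C|: x∈[10,11], y∈[-2,2] → 1·4 = 4.
|B∩C|: x∈[0,9], y∈[0,11] → 9·11 = 99.
|A∩B∩C| = 0.
|A ∪ B ∪ C| = 263 − 103 + 0 = 160.00.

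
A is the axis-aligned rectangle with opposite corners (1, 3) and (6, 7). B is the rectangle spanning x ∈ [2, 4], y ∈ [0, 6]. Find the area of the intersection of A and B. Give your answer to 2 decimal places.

6.00

|A∩B|: x∈[2,4], y∈[3,6] → 2·3 = 6.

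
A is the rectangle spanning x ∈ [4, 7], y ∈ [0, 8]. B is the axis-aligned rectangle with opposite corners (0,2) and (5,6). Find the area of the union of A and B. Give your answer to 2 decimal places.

40.00

By inclusion–exclusion:
Individual areas: |A| = 24, |B| = 20.
|A∩B|: x∈[4,5], y∈[2,6] → 1·4 = 4.
|A ∪ B| = 44 − 4 = 40.00.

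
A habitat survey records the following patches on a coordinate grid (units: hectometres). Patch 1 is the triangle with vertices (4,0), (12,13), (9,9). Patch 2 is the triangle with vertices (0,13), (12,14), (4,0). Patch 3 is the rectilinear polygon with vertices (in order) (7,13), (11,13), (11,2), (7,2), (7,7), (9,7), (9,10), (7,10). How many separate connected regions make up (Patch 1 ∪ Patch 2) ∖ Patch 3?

2

(Patch 1 ∪ Patch 2) ∖ Patch 3 splits into 2 disjoint pieces (area 0.1458, area 69.1731).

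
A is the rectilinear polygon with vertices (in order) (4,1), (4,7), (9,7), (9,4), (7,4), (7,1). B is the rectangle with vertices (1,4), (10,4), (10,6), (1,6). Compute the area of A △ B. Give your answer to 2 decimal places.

|A| = 24, |B| = 18, |A∩B| = 10.
|A △ B| = |A| + |B| − 2·|A∩B| = 24 + 18 − 20 = 22.00.

22.00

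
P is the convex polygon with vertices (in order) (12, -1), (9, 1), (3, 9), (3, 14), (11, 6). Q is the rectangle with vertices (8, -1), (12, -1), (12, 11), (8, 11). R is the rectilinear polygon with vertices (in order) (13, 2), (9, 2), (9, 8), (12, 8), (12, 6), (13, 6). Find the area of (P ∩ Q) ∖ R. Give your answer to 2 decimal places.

12.19

|P ∩ Q| = 23.3333.
|(P ∩ Q) ∩ R| = 11.1429.
|(P ∩ Q) ∖ R| = 23.3333 − 11.1429 = 12.19.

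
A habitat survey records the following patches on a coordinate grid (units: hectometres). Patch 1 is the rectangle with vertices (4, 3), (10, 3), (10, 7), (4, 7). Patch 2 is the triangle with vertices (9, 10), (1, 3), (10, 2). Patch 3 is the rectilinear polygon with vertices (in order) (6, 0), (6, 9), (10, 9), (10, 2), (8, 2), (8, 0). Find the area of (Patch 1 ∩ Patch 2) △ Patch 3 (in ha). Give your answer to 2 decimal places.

24.42

|Patch 1 ∩ Patch 2| = 21.4196.
|(Patch 1 ∩ Patch 2) ∩ Patch 3| = 14.5.
|(Patch 1 ∩ Patch 2) △ Patch 3| = 21.4196 + 32 − 29 = 24.42.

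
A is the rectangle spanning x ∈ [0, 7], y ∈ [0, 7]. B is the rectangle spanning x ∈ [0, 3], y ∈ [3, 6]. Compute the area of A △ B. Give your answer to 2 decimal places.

40.00

|A∩B|: x∈[0,3], y∈[3,6] → 3·3 = 9.
|A △ B| = |A| + |B| − 2·|A∩B| = 49 + 9 − 18 = 40.00.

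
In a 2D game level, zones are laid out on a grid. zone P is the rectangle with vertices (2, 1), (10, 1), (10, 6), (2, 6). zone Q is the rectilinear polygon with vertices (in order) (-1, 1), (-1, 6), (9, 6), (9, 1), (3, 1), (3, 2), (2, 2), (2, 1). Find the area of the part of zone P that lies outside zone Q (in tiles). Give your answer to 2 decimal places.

6.00

|zone P| = 40, |zone P∩zone Q| = 34.
|zone P ∖ zone Q| = |zone P| − |zone P∩zone Q| = 40 − 34 = 6.00.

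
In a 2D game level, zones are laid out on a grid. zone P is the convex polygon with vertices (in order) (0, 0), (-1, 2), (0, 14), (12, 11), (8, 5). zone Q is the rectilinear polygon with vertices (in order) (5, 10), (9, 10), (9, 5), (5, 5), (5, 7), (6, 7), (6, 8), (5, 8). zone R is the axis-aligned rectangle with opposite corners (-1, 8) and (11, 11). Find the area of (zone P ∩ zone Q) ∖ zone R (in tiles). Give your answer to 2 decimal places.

|zone P ∩ zone Q| = 18.25.
|(zone P ∩ zone Q) ∩ zone R| = 8.
|(zone P ∩ zone Q) ∖ zone R| = 18.25 − 8 = 10.25.

10.25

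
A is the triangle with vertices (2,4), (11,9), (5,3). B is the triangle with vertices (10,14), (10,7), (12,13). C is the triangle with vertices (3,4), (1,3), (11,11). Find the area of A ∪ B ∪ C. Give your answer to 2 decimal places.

20.99

By inclusion–exclusion:
Individual areas: |A| = 12, |B| = 7, |C| = 3.
|A∩B| = 0.1768.
|A∩C| = 0.7967.
|B∩C| = 0.0375.
|A∩B∩C| = 0.
|A ∪ B ∪ C| = 22 − 1.011 + 0 = 20.99.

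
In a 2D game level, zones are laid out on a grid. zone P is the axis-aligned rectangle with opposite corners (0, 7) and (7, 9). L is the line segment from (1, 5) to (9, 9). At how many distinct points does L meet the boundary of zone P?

2

The segment meets the boundary at (7,8), (5,7).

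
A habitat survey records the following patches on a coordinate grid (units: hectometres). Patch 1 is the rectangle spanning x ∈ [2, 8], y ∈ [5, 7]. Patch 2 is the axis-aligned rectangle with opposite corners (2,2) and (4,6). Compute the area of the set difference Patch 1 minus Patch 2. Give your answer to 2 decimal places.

10.00

|Patch 1∩Patch 2|: x∈[2,4], y∈[5,6] → 2·1 = 2.
|Patch 1| = 12.
|Patch 1 ∖ Patch 2| = |Patch 1| − |Patch 1∩Patch 2| = 12 − 2 = 10.00.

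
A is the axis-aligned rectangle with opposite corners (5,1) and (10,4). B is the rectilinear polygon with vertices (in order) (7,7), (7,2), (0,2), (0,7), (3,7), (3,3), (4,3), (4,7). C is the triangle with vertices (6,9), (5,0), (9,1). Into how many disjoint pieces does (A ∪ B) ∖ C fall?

3

(A ∪ B) ∖ C splits into 3 disjoint pieces (area 4.6875, area 23.6667, area 0.0833).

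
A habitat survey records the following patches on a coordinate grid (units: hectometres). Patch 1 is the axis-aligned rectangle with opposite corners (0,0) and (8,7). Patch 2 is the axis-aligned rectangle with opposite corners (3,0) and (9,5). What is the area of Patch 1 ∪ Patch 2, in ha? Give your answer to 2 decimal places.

By inclusion–exclusion:
Individual areas: |Patch 1| = 56, |Patch 2| = 30.
|Patch 1∩Patch 2|: x∈[3,8], y∈[0,5] → 5·5 = 25.
|Patch 1 ∪ Patch 2| = 86 − 25 = 61.00.

61.00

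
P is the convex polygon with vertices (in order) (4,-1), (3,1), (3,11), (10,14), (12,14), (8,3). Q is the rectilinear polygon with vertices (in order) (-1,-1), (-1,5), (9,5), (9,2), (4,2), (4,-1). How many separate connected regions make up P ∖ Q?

2

P ∖ Q splits into 2 disjoint pieces (area 55.7727, area 4.5).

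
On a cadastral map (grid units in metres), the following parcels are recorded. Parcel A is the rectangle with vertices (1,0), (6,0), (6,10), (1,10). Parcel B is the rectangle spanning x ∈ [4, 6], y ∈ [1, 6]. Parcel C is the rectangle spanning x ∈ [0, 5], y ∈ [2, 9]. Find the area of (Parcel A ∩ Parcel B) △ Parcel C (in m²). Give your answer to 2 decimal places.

37.00

|Parcel A ∩ Parcel B| = 10.
|(Parcel A ∩ Parcel B) ∩ Parcel C| = 4.
|(Parcel A ∩ Parcel B) △ Parcel C| = 10 + 35 − 8 = 37.00.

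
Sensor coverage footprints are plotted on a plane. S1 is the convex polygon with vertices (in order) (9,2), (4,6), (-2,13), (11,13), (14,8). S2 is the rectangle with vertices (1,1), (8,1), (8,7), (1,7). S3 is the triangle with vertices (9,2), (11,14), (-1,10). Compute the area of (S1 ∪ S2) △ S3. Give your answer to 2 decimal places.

71.04

|S1 ∪ S2| = 129.6714.
|(S1 ∪ S2) ∩ S3| = 63.3168.
|(S1 ∪ S2) △ S3| = 129.6714 + 68 − 126.6336 = 71.04.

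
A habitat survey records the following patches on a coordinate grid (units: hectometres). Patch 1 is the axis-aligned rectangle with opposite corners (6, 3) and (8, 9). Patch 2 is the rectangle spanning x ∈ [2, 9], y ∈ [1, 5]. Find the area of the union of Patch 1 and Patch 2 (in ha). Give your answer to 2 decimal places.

36.00

By inclusion–exclusion:
Individual areas: |Patch 1| = 12, |Patch 2| = 28.
|Patch 1∩Patch 2|: x∈[6,8], y∈[3,5] → 2·2 = 4.
|Patch 1 ∪ Patch 2| = 40 − 4 = 36.00.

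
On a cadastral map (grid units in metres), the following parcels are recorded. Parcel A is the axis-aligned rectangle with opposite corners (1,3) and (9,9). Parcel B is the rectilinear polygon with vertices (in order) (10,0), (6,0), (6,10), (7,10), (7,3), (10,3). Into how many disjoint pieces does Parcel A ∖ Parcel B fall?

Parcel A ∖ Parcel B splits into 2 disjoint pieces (area 12, area 30).

2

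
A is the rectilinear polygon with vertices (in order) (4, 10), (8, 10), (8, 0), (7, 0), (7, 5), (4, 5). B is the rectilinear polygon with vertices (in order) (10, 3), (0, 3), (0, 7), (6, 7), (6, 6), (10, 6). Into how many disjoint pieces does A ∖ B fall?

2

A ∖ B splits into 2 disjoint pieces (area 14, area 3).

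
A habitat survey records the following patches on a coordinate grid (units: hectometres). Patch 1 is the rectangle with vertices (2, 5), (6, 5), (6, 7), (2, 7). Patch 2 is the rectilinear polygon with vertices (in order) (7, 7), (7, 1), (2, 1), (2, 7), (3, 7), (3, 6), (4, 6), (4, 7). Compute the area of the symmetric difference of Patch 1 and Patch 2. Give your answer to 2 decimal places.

|Patch 1| = 8, |Patch 2| = 29, |Patch 1∩Patch 2| = 7.
|Patch 1 △ Patch 2| = |Patch 1| + |Patch 2| − 2·|Patch 1∩Patch 2| = 8 + 29 − 14 = 23.00.

23.00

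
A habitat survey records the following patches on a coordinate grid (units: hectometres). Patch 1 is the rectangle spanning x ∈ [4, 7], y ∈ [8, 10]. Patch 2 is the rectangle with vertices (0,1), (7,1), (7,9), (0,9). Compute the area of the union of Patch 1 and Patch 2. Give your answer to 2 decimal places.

By inclusion–exclusion:
Individual areas: |Patch 1| = 6, |Patch 2| = 56.
|Patch 1∩Patch 2|: x∈[4,7], y∈[8,9] → 3·1 = 3.
|Patch 1 ∪ Patch 2| = 62 − 3 = 59.00.

59.00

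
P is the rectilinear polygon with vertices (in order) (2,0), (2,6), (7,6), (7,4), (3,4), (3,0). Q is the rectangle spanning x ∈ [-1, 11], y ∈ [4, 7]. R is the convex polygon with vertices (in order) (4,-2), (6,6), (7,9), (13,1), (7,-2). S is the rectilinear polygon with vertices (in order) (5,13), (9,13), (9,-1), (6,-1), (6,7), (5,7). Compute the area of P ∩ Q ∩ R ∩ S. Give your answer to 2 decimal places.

2.00

The intersection is the polygon with vertices (7,4), (6,4), (6,6), (7,6).
By the shoelace formula its area is 2.00.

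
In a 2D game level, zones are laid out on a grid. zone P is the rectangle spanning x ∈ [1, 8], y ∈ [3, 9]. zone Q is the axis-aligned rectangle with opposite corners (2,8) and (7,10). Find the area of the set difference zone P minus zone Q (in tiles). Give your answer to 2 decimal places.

37.00

|zone P∩zone Q|: x∈[2,7], y∈[8,9] → 5·1 = 5.
|zone P| = 42.
|zone P ∖ zone Q| = |zone P| − |zone P∩zone Q| = 42 − 5 = 37.00.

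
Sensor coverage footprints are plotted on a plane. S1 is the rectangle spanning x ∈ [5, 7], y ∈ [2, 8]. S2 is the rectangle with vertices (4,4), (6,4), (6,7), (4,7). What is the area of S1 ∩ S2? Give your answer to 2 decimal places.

3.00

|S1∩S2|: x∈[5,6], y∈[4,7] → 1·3 = 3.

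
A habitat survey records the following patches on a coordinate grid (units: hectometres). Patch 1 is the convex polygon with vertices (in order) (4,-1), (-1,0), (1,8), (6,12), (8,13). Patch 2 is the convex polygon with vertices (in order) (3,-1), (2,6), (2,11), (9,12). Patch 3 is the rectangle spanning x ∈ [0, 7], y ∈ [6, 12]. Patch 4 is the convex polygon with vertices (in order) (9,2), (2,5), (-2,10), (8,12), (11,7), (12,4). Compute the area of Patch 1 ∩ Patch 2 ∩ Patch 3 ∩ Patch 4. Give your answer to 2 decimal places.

The intersection is the polygon with vertices (5.333,11.467), (5.5,11.5), (7,11.714), (7,9.5), (6,6), (2,6), (2,8.8).
By the shoelace formula its area is 21.35.

21.35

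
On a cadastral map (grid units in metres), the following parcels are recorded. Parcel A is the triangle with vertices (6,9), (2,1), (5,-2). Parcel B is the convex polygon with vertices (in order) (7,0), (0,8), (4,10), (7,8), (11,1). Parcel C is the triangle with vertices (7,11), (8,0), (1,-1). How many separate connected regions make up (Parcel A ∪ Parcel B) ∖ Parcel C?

3

(Parcel A ∪ Parcel B) ∖ Parcel C splits into 3 disjoint pieces (area 11.1087, area 1.1941, area 17.4375).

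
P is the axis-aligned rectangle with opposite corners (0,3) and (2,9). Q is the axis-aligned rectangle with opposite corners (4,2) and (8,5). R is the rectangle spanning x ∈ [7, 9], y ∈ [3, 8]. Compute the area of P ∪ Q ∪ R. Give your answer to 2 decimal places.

32.00

By inclusion–exclusion:
Individual areas: |P| = 12, |Q| = 12, |R| = 10.
|P∩Q| = 0 (no overlap).
|P∩R| = 0 (no overlap).
|Q∩R|: x∈[7,8], y∈[3,5] → 1·2 = 2.
|P∩Q∩R| = 0.
|P ∪ Q ∪ R| = 34 − 2 + 0 = 32.00.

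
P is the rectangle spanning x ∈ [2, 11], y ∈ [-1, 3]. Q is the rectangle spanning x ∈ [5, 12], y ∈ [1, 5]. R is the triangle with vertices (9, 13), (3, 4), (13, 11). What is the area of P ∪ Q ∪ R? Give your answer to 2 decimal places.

By inclusion–exclusion:
Individual areas: |P| = 36, |Q| = 28, |R| = 24.
|P∩Q|: x∈[5,11], y∈[1,3] → 6·2 = 12.
|P∩R| = 0.
|Q∩R| = 0.
|P∩Q∩R| = 0.
|P ∪ Q ∪ R| = 88 − 12 + 0 = 76.00.

76.00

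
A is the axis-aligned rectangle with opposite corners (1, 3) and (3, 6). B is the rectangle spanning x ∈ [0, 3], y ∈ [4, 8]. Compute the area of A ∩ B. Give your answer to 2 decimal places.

4.00

|A∩B|: x∈[1,3], y∈[4,6] → 2·2 = 4.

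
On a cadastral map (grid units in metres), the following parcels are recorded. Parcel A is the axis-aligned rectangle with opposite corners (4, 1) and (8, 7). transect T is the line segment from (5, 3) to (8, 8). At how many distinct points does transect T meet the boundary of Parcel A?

The segment meets the boundary at (7.4,7).

1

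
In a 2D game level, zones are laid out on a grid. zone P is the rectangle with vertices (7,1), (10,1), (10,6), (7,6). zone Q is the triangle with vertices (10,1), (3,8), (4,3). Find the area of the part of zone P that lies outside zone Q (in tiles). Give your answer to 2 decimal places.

12.00

|zone P| = 15, |zone P∩zone Q| = 3.
|zone P ∖ zone Q| = |zone P| − |zone P∩zone Q| = 15 − 3 = 12.00.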